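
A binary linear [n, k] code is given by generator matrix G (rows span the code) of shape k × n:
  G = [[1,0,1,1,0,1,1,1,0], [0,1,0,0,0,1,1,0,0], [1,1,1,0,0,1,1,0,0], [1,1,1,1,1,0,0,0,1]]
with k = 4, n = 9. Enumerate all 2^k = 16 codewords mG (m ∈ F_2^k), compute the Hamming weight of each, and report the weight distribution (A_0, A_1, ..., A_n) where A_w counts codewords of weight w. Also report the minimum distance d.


Weight distribution: A_0 = 1, A_2 = 1, A_3 = 3, A_4 = 2, A_5 = 4, A_6 = 3, A_7 = 1, A_8 = 1. Minimum distance d = 2.

Enumerate all 2^4 = 16 messages m ∈ F_2^4.
For each, compute codeword c = mG in F_2^9, then tally its weight.
  m = 0000 → c = 000000000, weight = 0.
  m = 1000 → c = 101101110, weight = 6.
  m = 0100 → c = 010001100, weight = 3.
  m = 1100 → c = 111100010, weight = 5.
  m = 0010 → c = 111001100, weight = 5.
  m = 1010 → c = 010100010, weight = 3.
  m = 0110 → c = 101000000, weight = 2.
  m = 1110 → c = 000101110, weight = 4.
  m = 0001 → c = 111110001, weight = 6.
  m = 1001 → c = 010011111, weight = 6.
  m = 0101 → c = 101111101, weight = 7.
  m = 1101 → c = 000010011, weight = 3.
  m = 0011 → c = 000111101, weight = 5.
  m = 1011 → c = 101010011, weight = 5.
  m = 0111 → c = 010110001, weight = 4.
  m = 1111 → c = 111011111, weight = 8.
Tally weights:
  weight 0: 1 codewords.
  weight 2: 1 codewords.
  weight 3: 3 codewords.
  weight 4: 2 codewords.
  weight 5: 4 codewords.
  weight 6: 3 codewords.
  weight 7: 1 codewords.
  weight 8: 1 codewords.
Minimum distance d = smallest w > 0 with A_w > 0 = 2.
Sanity: Σ A_w = 16 = 2^4 = 16 ✓.


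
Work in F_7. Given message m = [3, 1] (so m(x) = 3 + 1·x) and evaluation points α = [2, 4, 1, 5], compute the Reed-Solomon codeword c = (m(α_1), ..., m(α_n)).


c = [5, 0, 4, 1]

Message polynomial: m(x) = 3 + 1·x (mod 7).
For each evaluation point α_i, compute m(α_i) mod 7:
  α_1 = 2: Horner steps 1 → 5, so m(2) = 5.
  α_2 = 4: Horner steps 1 → 0, so m(4) = 0.
  α_3 = 1: Horner steps 1 → 4, so m(1) = 4.
  α_4 = 5: Horner steps 1 → 1, so m(5) = 1.
Codeword c = [5, 0, 4, 1] ∈ F_7^4.


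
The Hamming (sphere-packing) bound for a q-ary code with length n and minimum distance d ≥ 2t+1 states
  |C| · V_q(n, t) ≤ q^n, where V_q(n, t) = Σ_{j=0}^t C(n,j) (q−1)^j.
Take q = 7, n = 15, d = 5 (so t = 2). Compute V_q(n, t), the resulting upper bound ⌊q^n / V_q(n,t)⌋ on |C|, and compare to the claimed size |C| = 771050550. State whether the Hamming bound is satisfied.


V_q(n, t) = 3871, q^n = 4747561509943, Hamming bound = 1226443169, |C| = 771050550 ≤ bound (satisfied).

Step 1: Compute V_q(n, t) = Σ_{j=0}^2 C(n, j) (q−1)^j.
  j = 0: C(15,0)·(6)^0 = 1·1 = 1.
  j = 1: C(15,1)·(6)^1 = 15·6 = 90.
  j = 2: C(15,2)·(6)^2 = 105·36 = 3780.
  V_q(n, t) = 1 + 90 + 3780 = 3871.
Step 2: q^n = 7^15 = 4747561509943.
Step 3: Hamming bound ⌊q^n / V_q(n,t)⌋ = ⌊4747561509943/3871⌋ = 1226443169.
Step 4: Compare |C| = 771050550 to 1226443169: satisfied.
The claimed |C| lies below the Hamming bound.


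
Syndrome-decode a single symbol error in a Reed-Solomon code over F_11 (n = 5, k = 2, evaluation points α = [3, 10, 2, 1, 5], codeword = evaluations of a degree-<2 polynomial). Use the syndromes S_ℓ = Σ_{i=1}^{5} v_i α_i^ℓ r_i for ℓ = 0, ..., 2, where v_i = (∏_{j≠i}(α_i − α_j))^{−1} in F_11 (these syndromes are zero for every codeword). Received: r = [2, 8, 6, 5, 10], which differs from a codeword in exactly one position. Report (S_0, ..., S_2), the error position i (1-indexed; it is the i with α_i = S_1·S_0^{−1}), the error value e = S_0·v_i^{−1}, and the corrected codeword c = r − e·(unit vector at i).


S = (7, 3, 6), error at position 3, error magnitude e = 8, c = [2, 8, 9, 5, 10].

Step 1: column multipliers v_i = (∏_{j≠i}(α_i − α_j))^{−1} mod 11.
  i = 1 (α = 3): (3−10)(3−2)(3−1)(3−5) = (−7)·1·2·(−2) = 28 ≡ 6, so v_1 = 6^{−1} = 2 (mod 11).
  i = 2 (α = 10): (10−3)(10−2)(10−1)(10−5) = 7·8·9·5 = 2520 ≡ 1, so v_2 = 1^{−1} = 1 (mod 11).
  i = 3 (α = 2): (2−3)(2−10)(2−1)(2−5) = (−1)·(−8)·1·(−3) = −24 ≡ 9, so v_3 = 9^{−1} = 5 (mod 11).
  i = 4 (α = 1): (1−3)(1−10)(1−2)(1−5) = (−2)·(−9)·(−1)·(−4) = 72 ≡ 6, so v_4 = 6^{−1} = 2 (mod 11).
  i = 5 (α = 5): (5−3)(5−10)(5−2)(5−1) = 2·(−5)·3·4 = −120 ≡ 1, so v_5 = 1^{−1} = 1 (mod 11).
  v = [2, 1, 5, 2, 1].
Step 2: syndromes of r = [2, 8, 6, 5, 10] (all sums mod 11).
  S_0 = Σ v_i r_i = 2·2 + 1·8 + 5·6 + 2·5 + 1·10 = 62 ≡ 7.
  S_1 = Σ v_i α_i r_i = 2·3·2 + 1·10·8 + 5·2·6 + 2·1·5 + 1·5·10 = 212 ≡ 3.
  α_i^2 mod 11 = [9, 1, 4, 1, 3].
  S_2 = Σ v_i α_i^2 r_i = 2·9·2 + 1·1·8 + 5·4·6 + 2·1·5 + 1·3·10 = 204 ≡ 6.
  S = (7, 3, 6) ≠ 0, so r is not a codeword (an error is present).
Step 3: locate the error. For a single error e at position i, S_ℓ = v_i·e·α_i^ℓ, so α_err = S_1/S_0.
  S_0^{−1} = 7^{−1} = 8 (mod 11), so α_err = 3·8 = 24 ≡ 2 = α_3. Error position i = 3.
  Consistency check: S_2/S_1 = 6·4 = 24 ≡ 2 = α_err ✓ (single-error assumption holds).
Step 4: error magnitude e = S_0/v_3 = S_0·∏_{j≠3}(α_3 − α_j) = 7·9 = 63 ≡ 8 (mod 11).
Step 5: correct position 3: c_3 = r_3 − e = 6 − 8 ≡ 9 (mod 11). Hence c = [2, 8, 9, 5, 10].
  Check: interpolating c through the α_i gives m(x) = 1 + 4·x (degree < 2) with m(α_i) = c_i for every i, so c is indeed a codeword.


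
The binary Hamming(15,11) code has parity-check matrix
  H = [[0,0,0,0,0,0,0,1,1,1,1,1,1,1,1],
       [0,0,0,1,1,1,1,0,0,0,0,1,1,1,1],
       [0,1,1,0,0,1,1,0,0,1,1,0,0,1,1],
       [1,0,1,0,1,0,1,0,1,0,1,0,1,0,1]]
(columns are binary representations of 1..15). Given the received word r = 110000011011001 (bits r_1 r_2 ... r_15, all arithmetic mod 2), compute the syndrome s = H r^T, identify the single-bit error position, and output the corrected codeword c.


s = (1, 0, 1, 0)^T, error position = 10, corrected codeword c = 110000011111001

Compute s = H r^T mod 2 one row at a time:
  s_1 = 1 + 1 + 0 + 1 + 1 + 0 + 0 + 1 = 5 ≡ 1 (mod 2).
  s_2 = 0 + 0 + 0 + 0 + 1 + 0 + 0 + 1 = 2 ≡ 0 (mod 2).
  s_3 = 1 + 0 + 0 + 0 + 0 + 1 + 0 + 1 = 3 ≡ 1 (mod 2).
  s_4 = 1 + 0 + 0 + 0 + 1 + 1 + 0 + 1 = 4 ≡ 0 (mod 2).
s = (1, 0, 1, 0)^T — this equals column 10 of H (binary 1010), so error is at position 10.
Correct: flip bit 10 of r = 110000011011001 to get c = 110000011111001.


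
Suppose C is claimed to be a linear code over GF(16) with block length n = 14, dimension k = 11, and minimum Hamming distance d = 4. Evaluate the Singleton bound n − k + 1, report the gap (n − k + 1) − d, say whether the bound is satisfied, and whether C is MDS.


Singleton RHS = n − k + 1 = 4, slack = 0, bound satisfied, MDS.

Singleton bound: d ≤ n − k + 1.
Here n = 14, k = 11, so n − k + 1 = 4.
Given d = 4, check d ≤ 4: YES.
Slack = (n − k + 1) − d = 0.
The code is MDS (slack = 0).
Description: the claimed parameters are [14, 11, 4]_16; such a code would be MDS (meets Singleton bound).


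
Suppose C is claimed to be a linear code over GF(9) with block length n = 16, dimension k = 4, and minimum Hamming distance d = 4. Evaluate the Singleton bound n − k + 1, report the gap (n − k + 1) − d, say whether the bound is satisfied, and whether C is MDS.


Singleton RHS = n − k + 1 = 13, slack = 9, bound satisfied, not MDS.

Singleton bound: d ≤ n − k + 1.
Here n = 16, k = 4, so n − k + 1 = 13.
Given d = 4, check d ≤ 13: YES.
Slack = (n − k + 1) − d = 9.
The code is NOT MDS (slack = 9 > 0).
Description: the claimed parameters are [16, 4, 4]_9; such a code would be non-MDS.


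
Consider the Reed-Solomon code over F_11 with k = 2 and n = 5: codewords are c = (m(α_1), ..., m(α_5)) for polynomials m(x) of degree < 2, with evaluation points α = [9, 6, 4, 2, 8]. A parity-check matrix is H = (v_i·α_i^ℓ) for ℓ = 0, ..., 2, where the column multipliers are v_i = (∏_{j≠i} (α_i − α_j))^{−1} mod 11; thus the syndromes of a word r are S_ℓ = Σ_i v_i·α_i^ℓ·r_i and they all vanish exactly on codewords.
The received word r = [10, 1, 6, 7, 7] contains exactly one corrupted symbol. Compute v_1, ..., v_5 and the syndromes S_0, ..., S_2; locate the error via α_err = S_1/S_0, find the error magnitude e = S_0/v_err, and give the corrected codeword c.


S = (3, 6, 1), error at position 4, error magnitude e = 7, c = [10, 1, 6, 0, 7].

Step 1: column multipliers v_i = (∏_{j≠i}(α_i − α_j))^{−1} mod 11.
  i = 1 (α = 9): (9−6)(9−4)(9−2)(9−8) = 3·5·7·1 = 105 ≡ 6, so v_1 = 6^{−1} = 2 (mod 11).
  i = 2 (α = 6): (6−9)(6−4)(6−2)(6−8) = (−3)·2·4·(−2) = 48 ≡ 4, so v_2 = 4^{−1} = 3 (mod 11).
  i = 3 (α = 4): (4−9)(4−6)(4−2)(4−8) = (−5)·(−2)·2·(−4) = −80 ≡ 8, so v_3 = 8^{−1} = 7 (mod 11).
  i = 4 (α = 2): (2−9)(2−6)(2−4)(2−8) = (−7)·(−4)·(−2)·(−6) = 336 ≡ 6, so v_4 = 6^{−1} = 2 (mod 11).
  i = 5 (α = 8): (8−9)(8−6)(8−4)(8−2) = (−1)·2·4·6 = −48 ≡ 7, so v_5 = 7^{−1} = 8 (mod 11).
  v = [2, 3, 7, 2, 8].
Step 2: syndromes of r = [10, 1, 6, 7, 7] (all sums mod 11).
  S_0 = Σ v_i r_i = 2·10 + 3·1 + 7·6 + 2·7 + 8·7 = 135 ≡ 3.
  S_1 = Σ v_i α_i r_i = 2·9·10 + 3·6·1 + 7·4·6 + 2·2·7 + 8·8·7 = 842 ≡ 6.
  α_i^2 mod 11 = [4, 3, 5, 4, 9].
  S_2 = Σ v_i α_i^2 r_i = 2·4·10 + 3·3·1 + 7·5·6 + 2·4·7 + 8·9·7 = 859 ≡ 1.
  S = (3, 6, 1) ≠ 0, so r is not a codeword (an error is present).
Step 3: locate the error. For a single error e at position i, S_ℓ = v_i·e·α_i^ℓ, so α_err = S_1/S_0.
  S_0^{−1} = 3^{−1} = 4 (mod 11), so α_err = 6·4 = 24 ≡ 2 = α_4. Error position i = 4.
  Consistency check: S_2/S_1 = 1·2 = 2 ≡ 2 = α_err ✓ (single-error assumption holds).
Step 4: error magnitude e = S_0/v_4 = S_0·∏_{j≠4}(α_4 − α_j) = 3·6 = 18 ≡ 7 (mod 11).
Step 5: correct position 4: c_4 = r_4 − e = 7 − 7 ≡ 0 (mod 11). Hence c = [10, 1, 6, 0, 7].
  Check: interpolating c through the α_i gives m(x) = 5 + 3·x (degree < 2) with m(α_i) = c_i for every i, so c is indeed a codeword.


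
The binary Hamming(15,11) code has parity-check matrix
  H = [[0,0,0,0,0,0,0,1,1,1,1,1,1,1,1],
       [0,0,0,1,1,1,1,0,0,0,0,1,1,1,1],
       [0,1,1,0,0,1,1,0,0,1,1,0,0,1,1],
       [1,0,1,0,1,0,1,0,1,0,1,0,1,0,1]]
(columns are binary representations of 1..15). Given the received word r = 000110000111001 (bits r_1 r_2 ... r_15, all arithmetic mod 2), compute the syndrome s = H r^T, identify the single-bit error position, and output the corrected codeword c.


s = (0, 0, 1, 1)^T, error position = 3, corrected codeword c = 001110000111001

Compute s = H r^T mod 2 one row at a time:
  s_1 = 0 + 0 + 1 + 1 + 1 + 0 + 0 + 1 = 4 ≡ 0 (mod 2).
  s_2 = 1 + 1 + 0 + 0 + 1 + 0 + 0 + 1 = 4 ≡ 0 (mod 2).
  s_3 = 0 + 0 + 0 + 0 + 1 + 1 + 0 + 1 = 3 ≡ 1 (mod 2).
  s_4 = 0 + 0 + 1 + 0 + 0 + 1 + 0 + 1 = 3 ≡ 1 (mod 2).
s = (0, 0, 1, 1)^T — this equals column 3 of H (binary 0011), so error is at position 3.
Correct: flip bit 3 of r = 000110000111001 to get c = 001110000111001.


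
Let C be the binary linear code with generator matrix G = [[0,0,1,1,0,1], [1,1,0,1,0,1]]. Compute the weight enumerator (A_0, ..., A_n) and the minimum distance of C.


Weight distribution: A_0 = 1, A_3 = 2, A_4 = 1. Minimum distance d = 3.

Enumerate all 2^2 = 4 messages m ∈ F_2^2.
For each, compute codeword c = mG in F_2^6, then tally its weight.
  m = 00 → c = 000000, weight = 0.
  m = 10 → c = 001101, weight = 3.
  m = 01 → c = 110101, weight = 4.
  m = 11 → c = 111000, weight = 3.
Tally weights:
  weight 0: 1 codewords.
  weight 3: 2 codewords.
  weight 4: 1 codewords.
Minimum distance d = smallest w > 0 with A_w > 0 = 3.
Sanity: Σ A_w = 4 = 2^2 = 4 ✓.


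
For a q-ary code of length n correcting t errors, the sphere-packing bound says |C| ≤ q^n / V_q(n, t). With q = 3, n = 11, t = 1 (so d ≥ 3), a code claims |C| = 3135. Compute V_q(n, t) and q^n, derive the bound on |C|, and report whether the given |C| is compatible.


V_q(n, t) = 23, q^n = 177147, Hamming bound = 7702, |C| = 3135 ≤ bound (satisfied).

Step 1: Compute V_q(n, t) = Σ_{j=0}^1 C(n, j) (q−1)^j.
  j = 0: C(11,0)·(2)^0 = 1·1 = 1.
  j = 1: C(11,1)·(2)^1 = 11·2 = 22.
  V_q(n, t) = 1 + 22 = 23.
Step 2: q^n = 3^11 = 177147.
Step 3: Hamming bound ⌊q^n / V_q(n,t)⌋ = ⌊177147/23⌋ = 7702.
Step 4: Compare |C| = 3135 to 7702: satisfied.
The claimed |C| lies below the Hamming bound.


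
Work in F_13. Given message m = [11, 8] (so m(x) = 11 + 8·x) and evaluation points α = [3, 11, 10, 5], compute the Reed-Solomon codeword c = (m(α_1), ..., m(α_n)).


c = [9, 8, 0, 12]

Message polynomial: m(x) = 11 + 8·x (mod 13).
For each evaluation point α_i, compute m(α_i) mod 13:
  α_1 = 3: Horner steps 8 → 9, so m(3) = 9.
  α_2 = 11: Horner steps 8 → 8, so m(11) = 8.
  α_3 = 10: Horner steps 8 → 0, so m(10) = 0.
  α_4 = 5: Horner steps 8 → 12, so m(5) = 12.
Codeword c = [9, 8, 0, 12] ∈ F_13^4.


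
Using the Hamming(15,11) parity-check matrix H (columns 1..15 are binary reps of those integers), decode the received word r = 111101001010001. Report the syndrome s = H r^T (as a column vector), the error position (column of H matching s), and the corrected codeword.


s = (1, 1, 1, 1)^T, error position = 15, corrected codeword c = 111101001010000

Compute s = H r^T mod 2 one row at a time:
  s_1 = 0 + 1 + 0 + 1 + 0 + 0 + 0 + 1 = 3 ≡ 1 (mod 2).
  s_2 = 1 + 0 + 1 + 0 + 0 + 0 + 0 + 1 = 3 ≡ 1 (mod 2).
  s_3 = 1 + 1 + 1 + 0 + 0 + 1 + 0 + 1 = 5 ≡ 1 (mod 2).
  s_4 = 1 + 1 + 0 + 0 + 1 + 1 + 0 + 1 = 5 ≡ 1 (mod 2).
s = (1, 1, 1, 1)^T — this equals column 15 of H (binary 1111), so error is at position 15.
Correct: flip bit 15 of r = 111101001010001 to get c = 111101001010000.


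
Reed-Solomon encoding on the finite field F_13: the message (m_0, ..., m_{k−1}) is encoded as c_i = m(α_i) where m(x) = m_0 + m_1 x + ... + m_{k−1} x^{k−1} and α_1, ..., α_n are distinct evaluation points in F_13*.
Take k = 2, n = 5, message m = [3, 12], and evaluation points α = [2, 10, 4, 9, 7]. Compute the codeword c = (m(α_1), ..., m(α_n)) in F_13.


c = [1, 6, 12, 7, 9]

Message polynomial: m(x) = 3 + 12·x (mod 13).
For each evaluation point α_i, compute m(α_i) mod 13:
  α_1 = 2: Horner steps 12 → 1, so m(2) = 1.
  α_2 = 10: Horner steps 12 → 6, so m(10) = 6.
  α_3 = 4: Horner steps 12 → 12, so m(4) = 12.
  α_4 = 9: Horner steps 12 → 7, so m(9) = 7.
  α_5 = 7: Horner steps 12 → 9, so m(7) = 9.
Codeword c = [1, 6, 12, 7, 9] ∈ F_13^5.


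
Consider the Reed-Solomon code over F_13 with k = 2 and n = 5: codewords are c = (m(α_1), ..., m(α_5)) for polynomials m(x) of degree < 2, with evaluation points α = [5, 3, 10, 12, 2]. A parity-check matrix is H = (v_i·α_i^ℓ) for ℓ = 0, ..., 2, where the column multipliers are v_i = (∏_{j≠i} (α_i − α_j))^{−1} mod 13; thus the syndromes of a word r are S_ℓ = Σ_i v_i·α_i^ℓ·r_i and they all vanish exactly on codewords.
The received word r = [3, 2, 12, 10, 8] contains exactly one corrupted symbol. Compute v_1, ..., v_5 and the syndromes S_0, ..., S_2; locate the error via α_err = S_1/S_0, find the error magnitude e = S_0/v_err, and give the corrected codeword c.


S = (3, 10, 3), error at position 4, error magnitude e = 10, c = [3, 2, 12, 0, 8].

Step 1: column multipliers v_i = (∏_{j≠i}(α_i − α_j))^{−1} mod 13.
  i = 1 (α = 5): (5−3)(5−10)(5−12)(5−2) = 2·(−5)·(−7)·3 = 210 ≡ 2, so v_1 = 2^{−1} = 7 (mod 13).
  i = 2 (α = 3): (3−5)(3−10)(3−12)(3−2) = (−2)·(−7)·(−9)·1 = −126 ≡ 4, so v_2 = 4^{−1} = 10 (mod 13).
  i = 3 (α = 10): (10−5)(10−3)(10−12)(10−2) = 5·7·(−2)·8 = −560 ≡ 12, so v_3 = 12^{−1} = 12 (mod 13).
  i = 4 (α = 12): (12−5)(12−3)(12−10)(12−2) = 7·9·2·10 = 1260 ≡ 12, so v_4 = 12^{−1} = 12 (mod 13).
  i = 5 (α = 2): (2−5)(2−3)(2−10)(2−12) = (−3)·(−1)·(−8)·(−10) = 240 ≡ 6, so v_5 = 6^{−1} = 11 (mod 13).
  v = [7, 10, 12, 12, 11].
Step 2: syndromes of r = [3, 2, 12, 10, 8] (all sums mod 13).
  S_0 = Σ v_i r_i = 7·3 + 10·2 + 12·12 + 12·10 + 11·8 = 393 ≡ 3.
  S_1 = Σ v_i α_i r_i = 7·5·3 + 10·3·2 + 12·10·12 + 12·12·10 + 11·2·8 = 3221 ≡ 10.
  α_i^2 mod 13 = [12, 9, 9, 1, 4].
  S_2 = Σ v_i α_i^2 r_i = 7·12·3 + 10·9·2 + 12·9·12 + 12·1·10 + 11·4·8 = 2200 ≡ 3.
  S = (3, 10, 3) ≠ 0, so r is not a codeword (an error is present).
Step 3: locate the error. For a single error e at position i, S_ℓ = v_i·e·α_i^ℓ, so α_err = S_1/S_0.
  S_0^{−1} = 3^{−1} = 9 (mod 13), so α_err = 10·9 = 90 ≡ 12 = α_4. Error position i = 4.
  Consistency check: S_2/S_1 = 3·4 = 12 ≡ 12 = α_err ✓ (single-error assumption holds).
Step 4: error magnitude e = S_0/v_4 = S_0·∏_{j≠4}(α_4 − α_j) = 3·12 = 36 ≡ 10 (mod 13).
Step 5: correct position 4: c_4 = r_4 − e = 10 − 10 ≡ 0 (mod 13). Hence c = [3, 2, 12, 0, 8].
  Check: interpolating c through the α_i gives m(x) = 7 + 7·x (degree < 2) with m(α_i) = c_i for every i, so c is indeed a codeword.


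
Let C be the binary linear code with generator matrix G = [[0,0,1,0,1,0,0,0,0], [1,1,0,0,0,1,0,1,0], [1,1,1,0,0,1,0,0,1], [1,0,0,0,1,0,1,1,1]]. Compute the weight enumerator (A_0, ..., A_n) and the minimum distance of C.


Weight distribution: A_0 = 1, A_2 = 2, A_3 = 2, A_4 = 3, A_5 = 6, A_6 = 2. Minimum distance d = 2.

Enumerate all 2^4 = 16 messages m ∈ F_2^4.
For each, compute codeword c = mG in F_2^9, then tally its weight.
  m = 0000 → c = 000000000, weight = 0.
  m = 1000 → c = 001010000, weight = 2.
  m = 0100 → c = 110001010, weight = 4.
  m = 1100 → c = 111011010, weight = 6.
  m = 0010 → c = 111001001, weight = 5.
  m = 1010 → c = 110011001, weight = 5.
  m = 0110 → c = 001000011, weight = 3.
  m = 1110 → c = 000010011, weight = 3.
  m = 0001 → c = 100010111, weight = 5.
  m = 1001 → c = 101000111, weight = 5.
  m = 0101 → c = 010011101, weight = 5.
  m = 1101 → c = 011001101, weight = 5.
  m = 0011 → c = 011011110, weight = 6.
  m = 1011 → c = 010001110, weight = 4.
  m = 0111 → c = 101010100, weight = 4.
  m = 1111 → c = 100000100, weight = 2.
Tally weights:
  weight 0: 1 codewords.
  weight 2: 2 codewords.
  weight 3: 2 codewords.
  weight 4: 3 codewords.
  weight 5: 6 codewords.
  weight 6: 2 codewords.
Minimum distance d = smallest w > 0 with A_w > 0 = 2.
Sanity: Σ A_w = 16 = 2^4 = 16 ✓.


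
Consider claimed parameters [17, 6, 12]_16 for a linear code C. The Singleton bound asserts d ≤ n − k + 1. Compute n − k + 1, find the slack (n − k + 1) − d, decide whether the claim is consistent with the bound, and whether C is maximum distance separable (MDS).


Singleton RHS = n − k + 1 = 12, slack = 0, bound satisfied, MDS.

Singleton bound: d ≤ n − k + 1.
Here n = 17, k = 6, so n − k + 1 = 12.
Given d = 12, check d ≤ 12: YES.
Slack = (n − k + 1) − d = 0.
The code is MDS (slack = 0).
Description: the claimed parameters are [17, 6, 12]_16; such a code would be MDS (meets Singleton bound).


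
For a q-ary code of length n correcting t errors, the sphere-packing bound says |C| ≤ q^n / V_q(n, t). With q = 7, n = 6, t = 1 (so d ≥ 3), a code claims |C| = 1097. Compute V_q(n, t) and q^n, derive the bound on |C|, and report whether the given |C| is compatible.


V_q(n, t) = 37, q^n = 117649, Hamming bound = 3179, |C| = 1097 ≤ bound (satisfied).

Step 1: Compute V_q(n, t) = Σ_{j=0}^1 C(n, j) (q−1)^j.
  j = 0: C(6,0)·(6)^0 = 1·1 = 1.
  j = 1: C(6,1)·(6)^1 = 6·6 = 36.
  V_q(n, t) = 1 + 36 = 37.
Step 2: q^n = 7^6 = 117649.
Step 3: Hamming bound ⌊q^n / V_q(n,t)⌋ = ⌊117649/37⌋ = 3179.
Step 4: Compare |C| = 1097 to 3179: satisfied.
The claimed |C| lies below the Hamming bound.


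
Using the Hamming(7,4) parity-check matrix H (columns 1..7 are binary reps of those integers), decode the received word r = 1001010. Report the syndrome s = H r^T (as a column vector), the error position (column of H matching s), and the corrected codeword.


s = (0, 1, 1)^T, error position = 3, corrected codeword c = 1011010

Compute s = H r^T mod 2 one row at a time:
  s_1 = 1 + 0 + 1 + 0 = 2 ≡ 0 (mod 2).
  s_2 = 0 + 0 + 1 + 0 = 1 ≡ 1 (mod 2).
  s_3 = 1 + 0 + 0 + 0 = 1 ≡ 1 (mod 2).
s = (0, 1, 1)^T — this equals column 3 of H (binary 011), so error is at position 3.
Correct: flip bit 3 of r = 1001010 to get c = 1011010.


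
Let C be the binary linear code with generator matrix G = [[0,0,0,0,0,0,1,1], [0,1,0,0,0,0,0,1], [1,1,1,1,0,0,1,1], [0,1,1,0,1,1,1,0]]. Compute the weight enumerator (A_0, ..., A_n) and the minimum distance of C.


Weight distribution: A_0 = 1, A_2 = 3, A_3 = 1, A_4 = 3, A_5 = 6, A_6 = 1, A_7 = 1. Minimum distance d = 2.

Enumerate all 2^4 = 16 messages m ∈ F_2^4.
For each, compute codeword c = mG in F_2^8, then tally its weight.
  m = 0000 → c = 00000000, weight = 0.
  m = 1000 → c = 00000011, weight = 2.
  m = 0100 → c = 01000001, weight = 2.
  m = 1100 → c = 01000010, weight = 2.
  m = 0010 → c = 11110011, weight = 6.
  m = 1010 → c = 11110000, weight = 4.
  m = 0110 → c = 10110010, weight = 4.
  m = 1110 → c = 10110001, weight = 4.
  m = 0001 → c = 01101110, weight = 5.
  m = 1001 → c = 01101101, weight = 5.
  m = 0101 → c = 00101111, weight = 5.
  m = 1101 → c = 00101100, weight = 3.
  m = 0011 → c = 10011101, weight = 5.
  m = 1011 → c = 10011110, weight = 5.
  m = 0111 → c = 11011100, weight = 5.
  m = 1111 → c = 11011111, weight = 7.
Tally weights:
  weight 0: 1 codewords.
  weight 2: 3 codewords.
  weight 3: 1 codewords.
  weight 4: 3 codewords.
  weight 5: 6 codewords.
  weight 6: 1 codewords.
  weight 7: 1 codewords.
Minimum distance d = smallest w > 0 with A_w > 0 = 2.
Sanity: Σ A_w = 16 = 2^4 = 16 ✓.


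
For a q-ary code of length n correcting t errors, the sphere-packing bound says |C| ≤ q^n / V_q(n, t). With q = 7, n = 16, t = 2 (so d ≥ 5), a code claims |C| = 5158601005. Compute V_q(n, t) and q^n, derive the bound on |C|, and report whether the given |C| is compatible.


V_q(n, t) = 4417, q^n = 33232930569601, Hamming bound = 7523869270, |C| = 5158601005 ≤ bound (satisfied).

Step 1: Compute V_q(n, t) = Σ_{j=0}^2 C(n, j) (q−1)^j.
  j = 0: C(16,0)·(6)^0 = 1·1 = 1.
  j = 1: C(16,1)·(6)^1 = 16·6 = 96.
  j = 2: C(16,2)·(6)^2 = 120·36 = 4320.
  V_q(n, t) = 1 + 96 + 4320 = 4417.
Step 2: q^n = 7^16 = 33232930569601.
Step 3: Hamming bound ⌊q^n / V_q(n,t)⌋ = ⌊33232930569601/4417⌋ = 7523869270.
Step 4: Compare |C| = 5158601005 to 7523869270: satisfied.
The claimed |C| lies below the Hamming bound.


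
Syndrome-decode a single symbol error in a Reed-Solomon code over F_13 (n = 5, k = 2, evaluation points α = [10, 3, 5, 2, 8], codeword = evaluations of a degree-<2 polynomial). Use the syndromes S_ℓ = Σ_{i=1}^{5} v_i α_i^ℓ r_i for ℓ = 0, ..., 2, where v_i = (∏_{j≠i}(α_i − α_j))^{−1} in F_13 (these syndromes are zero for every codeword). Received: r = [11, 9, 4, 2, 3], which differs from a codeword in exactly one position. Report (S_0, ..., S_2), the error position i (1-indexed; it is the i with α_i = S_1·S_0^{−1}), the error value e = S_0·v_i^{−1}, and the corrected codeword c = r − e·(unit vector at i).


S = (10, 7, 1), error at position 4, error magnitude e = 10, c = [11, 9, 4, 5, 3].

Step 1: column multipliers v_i = (∏_{j≠i}(α_i − α_j))^{−1} mod 13.
  i = 1 (α = 10): (10−3)(10−5)(10−2)(10−8) = 7·5·8·2 = 560 ≡ 1, so v_1 = 1^{−1} = 1 (mod 13).
  i = 2 (α = 3): (3−10)(3−5)(3−2)(3−8) = (−7)·(−2)·1·(−5) = −70 ≡ 8, so v_2 = 8^{−1} = 5 (mod 13).
  i = 3 (α = 5): (5−10)(5−3)(5−2)(5−8) = (−5)·2·3·(−3) = 90 ≡ 12, so v_3 = 12^{−1} = 12 (mod 13).
  i = 4 (α = 2): (2−10)(2−3)(2−5)(2−8) = (−8)·(−1)·(−3)·(−6) = 144 ≡ 1, so v_4 = 1^{−1} = 1 (mod 13).
  i = 5 (α = 8): (8−10)(8−3)(8−5)(8−2) = (−2)·5·3·6 = −180 ≡ 2, so v_5 = 2^{−1} = 7 (mod 13).
  v = [1, 5, 12, 1, 7].
Step 2: syndromes of r = [11, 9, 4, 2, 3] (all sums mod 13).
  S_0 = Σ v_i r_i = 1·11 + 5·9 + 12·4 + 1·2 + 7·3 = 127 ≡ 10.
  S_1 = Σ v_i α_i r_i = 1·10·11 + 5·3·9 + 12·5·4 + 1·2·2 + 7·8·3 = 657 ≡ 7.
  α_i^2 mod 13 = [9, 9, 12, 4, 12].
  S_2 = Σ v_i α_i^2 r_i = 1·9·11 + 5·9·9 + 12·12·4 + 1·4·2 + 7·12·3 = 1340 ≡ 1.
  S = (10, 7, 1) ≠ 0, so r is not a codeword (an error is present).
Step 3: locate the error. For a single error e at position i, S_ℓ = v_i·e·α_i^ℓ, so α_err = S_1/S_0.
  S_0^{−1} = 10^{−1} = 4 (mod 13), so α_err = 7·4 = 28 ≡ 2 = α_4. Error position i = 4.
  Consistency check: S_2/S_1 = 1·2 = 2 ≡ 2 = α_err ✓ (single-error assumption holds).
Step 4: error magnitude e = S_0/v_4 = S_0·∏_{j≠4}(α_4 − α_j) = 10·1 = 10 ≡ 10 (mod 13).
Step 5: correct position 4: c_4 = r_4 − e = 2 − 10 ≡ 5 (mod 13). Hence c = [11, 9, 4, 5, 3].
  Check: interpolating c through the α_i gives m(x) = 10 + 4·x (degree < 2) with m(α_i) = c_i for every i, so c is indeed a codeword.


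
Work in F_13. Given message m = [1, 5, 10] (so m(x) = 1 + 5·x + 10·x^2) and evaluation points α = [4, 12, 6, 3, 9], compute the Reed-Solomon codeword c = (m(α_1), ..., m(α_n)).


c = [12, 6, 1, 2, 11]

Message polynomial: m(x) = 1 + 5·x + 10·x^2 (mod 13).
For each evaluation point α_i, compute m(α_i) mod 13:
  α_1 = 4: Horner steps 10 → 6 → 12, so m(4) = 12.
  α_2 = 12: Horner steps 10 → 8 → 6, so m(12) = 6.
  α_3 = 6: Horner steps 10 → 0 → 1, so m(6) = 1.
  α_4 = 3: Horner steps 10 → 9 → 2, so m(3) = 2.
  α_5 = 9: Horner steps 10 → 4 → 11, so m(9) = 11.
Codeword c = [12, 6, 1, 2, 11] ∈ F_13^5.


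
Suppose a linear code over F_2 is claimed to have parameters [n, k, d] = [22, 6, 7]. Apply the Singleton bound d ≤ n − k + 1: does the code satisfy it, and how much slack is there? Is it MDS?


Singleton RHS = n − k + 1 = 17, slack = 10, bound satisfied, not MDS.

Singleton bound: d ≤ n − k + 1.
Here n = 22, k = 6, so n − k + 1 = 17.
Given d = 7, check d ≤ 17: YES.
Slack = (n − k + 1) − d = 10.
The code is NOT MDS (slack = 10 > 0).
Description: the claimed parameters are [22, 6, 7]_2; such a code would be non-MDS.


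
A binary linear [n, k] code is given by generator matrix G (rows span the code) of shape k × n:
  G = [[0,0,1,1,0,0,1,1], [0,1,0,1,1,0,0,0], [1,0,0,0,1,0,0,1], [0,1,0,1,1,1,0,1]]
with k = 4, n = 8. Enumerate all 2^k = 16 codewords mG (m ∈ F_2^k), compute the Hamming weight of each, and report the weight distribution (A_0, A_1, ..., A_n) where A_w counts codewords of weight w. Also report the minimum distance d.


Weight distribution: A_0 = 1, A_2 = 1, A_3 = 3, A_4 = 5, A_5 = 4, A_6 = 1, A_7 = 1. Minimum distance d = 2.

Enumerate all 2^4 = 16 messages m ∈ F_2^4.
For each, compute codeword c = mG in F_2^8, then tally its weight.
  m = 0000 → c = 00000000, weight = 0.
  m = 1000 → c = 00110011, weight = 4.
  m = 0100 → c = 01011000, weight = 3.
  m = 1100 → c = 01101011, weight = 5.
  m = 0010 → c = 10001001, weight = 3.
  m = 1010 → c = 10111010, weight = 5.
  m = 0110 → c = 11010001, weight = 4.
  m = 1110 → c = 11100010, weight = 4.
  m = 0001 → c = 01011101, weight = 5.
  m = 1001 → c = 01101110, weight = 5.
  m = 0101 → c = 00000101, weight = 2.
  m = 1101 → c = 00110110, weight = 4.
  m = 0011 → c = 11010100, weight = 4.
  m = 1011 → c = 11100111, weight = 6.
  m = 0111 → c = 10001100, weight = 3.
  m = 1111 → c = 10111111, weight = 7.
Tally weights:
  weight 0: 1 codewords.
  weight 2: 1 codewords.
  weight 3: 3 codewords.
  weight 4: 5 codewords.
  weight 5: 4 codewords.
  weight 6: 1 codewords.
  weight 7: 1 codewords.
Minimum distance d = smallest w > 0 with A_w > 0 = 2.
Sanity: Σ A_w = 16 = 2^4 = 16 ✓.


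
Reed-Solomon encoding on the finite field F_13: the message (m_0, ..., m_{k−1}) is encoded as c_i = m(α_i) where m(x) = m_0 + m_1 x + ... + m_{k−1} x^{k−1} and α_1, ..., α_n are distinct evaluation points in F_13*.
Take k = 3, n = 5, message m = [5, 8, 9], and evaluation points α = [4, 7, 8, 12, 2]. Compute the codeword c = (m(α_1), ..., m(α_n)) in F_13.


c = [12, 8, 8, 6, 5]

Message polynomial: m(x) = 5 + 8·x + 9·x^2 (mod 13).
For each evaluation point α_i, compute m(α_i) mod 13:
  α_1 = 4: Horner steps 9 → 5 → 12, so m(4) = 12.
  α_2 = 7: Horner steps 9 → 6 → 8, so m(7) = 8.
  α_3 = 8: Horner steps 9 → 2 → 8, so m(8) = 8.
  α_4 = 12: Horner steps 9 → 12 → 6, so m(12) = 6.
  α_5 = 2: Horner steps 9 → 0 → 5, so m(2) = 5.
Codeword c = [12, 8, 8, 6, 5] ∈ F_13^5.


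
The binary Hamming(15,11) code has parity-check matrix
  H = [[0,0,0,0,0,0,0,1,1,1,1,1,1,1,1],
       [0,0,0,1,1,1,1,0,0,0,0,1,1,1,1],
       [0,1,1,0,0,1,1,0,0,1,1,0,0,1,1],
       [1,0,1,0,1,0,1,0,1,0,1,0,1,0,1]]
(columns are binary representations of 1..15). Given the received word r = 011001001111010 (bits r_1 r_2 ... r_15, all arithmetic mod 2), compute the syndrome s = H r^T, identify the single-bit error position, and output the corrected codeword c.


s = (1, 1, 0, 1)^T, error position = 13, corrected codeword c = 011001001111110

Compute s = H r^T mod 2 one row at a time:
  s_1 = 0 + 1 + 1 + 1 + 1 + 0 + 1 + 0 = 5 ≡ 1 (mod 2).
  s_2 = 0 + 0 + 1 + 0 + 1 + 0 + 1 + 0 = 3 ≡ 1 (mod 2).
  s_3 = 1 + 1 + 1 + 0 + 1 + 1 + 1 + 0 = 6 ≡ 0 (mod 2).
  s_4 = 0 + 1 + 0 + 0 + 1 + 1 + 0 + 0 = 3 ≡ 1 (mod 2).
s = (1, 1, 0, 1)^T — this equals column 13 of H (binary 1101), so error is at position 13.
Correct: flip bit 13 of r = 011001001111010 to get c = 011001001111110.


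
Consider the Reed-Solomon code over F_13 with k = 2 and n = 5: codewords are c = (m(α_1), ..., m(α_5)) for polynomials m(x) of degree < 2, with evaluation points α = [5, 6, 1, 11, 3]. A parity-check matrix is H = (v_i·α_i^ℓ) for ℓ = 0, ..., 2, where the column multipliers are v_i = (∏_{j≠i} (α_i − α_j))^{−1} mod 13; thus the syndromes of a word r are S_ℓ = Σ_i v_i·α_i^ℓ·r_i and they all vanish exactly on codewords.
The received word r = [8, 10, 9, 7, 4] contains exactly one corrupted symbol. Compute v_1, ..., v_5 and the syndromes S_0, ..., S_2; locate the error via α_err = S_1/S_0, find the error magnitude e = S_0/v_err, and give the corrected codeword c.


S = (10, 10, 10), error at position 3, error magnitude e = 9, c = [8, 10, 0, 7, 4].

Step 1: column multipliers v_i = (∏_{j≠i}(α_i − α_j))^{−1} mod 13.
  i = 1 (α = 5): (5−6)(5−1)(5−11)(5−3) = (−1)·4·(−6)·2 = 48 ≡ 9, so v_1 = 9^{−1} = 3 (mod 13).
  i = 2 (α = 6): (6−5)(6−1)(6−11)(6−3) = 1·5·(−5)·3 = −75 ≡ 3, so v_2 = 3^{−1} = 9 (mod 13).
  i = 3 (α = 1): (1−5)(1−6)(1−11)(1−3) = (−4)·(−5)·(−10)·(−2) = 400 ≡ 10, so v_3 = 10^{−1} = 4 (mod 13).
  i = 4 (α = 11): (11−5)(11−6)(11−1)(11−3) = 6·5·10·8 = 2400 ≡ 8, so v_4 = 8^{−1} = 5 (mod 13).
  i = 5 (α = 3): (3−5)(3−6)(3−1)(3−11) = (−2)·(−3)·2·(−8) = −96 ≡ 8, so v_5 = 8^{−1} = 5 (mod 13).
  v = [3, 9, 4, 5, 5].
Step 2: syndromes of r = [8, 10, 9, 7, 4] (all sums mod 13).
  S_0 = Σ v_i r_i = 3·8 + 9·10 + 4·9 + 5·7 + 5·4 = 205 ≡ 10.
  S_1 = Σ v_i α_i r_i = 3·5·8 + 9·6·10 + 4·1·9 + 5·11·7 + 5·3·4 = 1141 ≡ 10.
  α_i^2 mod 13 = [12, 10, 1, 4, 9].
  S_2 = Σ v_i α_i^2 r_i = 3·12·8 + 9·10·10 + 4·1·9 + 5·4·7 + 5·9·4 = 1544 ≡ 10.
  S = (10, 10, 10) ≠ 0, so r is not a codeword (an error is present).
Step 3: locate the error. For a single error e at position i, S_ℓ = v_i·e·α_i^ℓ, so α_err = S_1/S_0.
  S_0^{−1} = 10^{−1} = 4 (mod 13), so α_err = 10·4 = 40 ≡ 1 = α_3. Error position i = 3.
  Consistency check: S_2/S_1 = 10·4 = 40 ≡ 1 = α_err ✓ (single-error assumption holds).
Step 4: error magnitude e = S_0/v_3 = S_0·∏_{j≠3}(α_3 − α_j) = 10·10 = 100 ≡ 9 (mod 13).
Step 5: correct position 3: c_3 = r_3 − e = 9 − 9 ≡ 0 (mod 13). Hence c = [8, 10, 0, 7, 4].
  Check: interpolating c through the α_i gives m(x) = 11 + 2·x (degree < 2) with m(α_i) = c_i for every i, so c is indeed a codeword.


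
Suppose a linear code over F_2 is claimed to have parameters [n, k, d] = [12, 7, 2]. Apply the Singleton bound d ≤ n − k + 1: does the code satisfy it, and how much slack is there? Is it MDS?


Singleton RHS = n − k + 1 = 6, slack = 4, bound satisfied, not MDS.

Singleton bound: d ≤ n − k + 1.
Here n = 12, k = 7, so n − k + 1 = 6.
Given d = 2, check d ≤ 6: YES.
Slack = (n − k + 1) − d = 4.
The code is NOT MDS (slack = 4 > 0).
Description: the claimed parameters are [12, 7, 2]_2; such a code would be non-MDS.


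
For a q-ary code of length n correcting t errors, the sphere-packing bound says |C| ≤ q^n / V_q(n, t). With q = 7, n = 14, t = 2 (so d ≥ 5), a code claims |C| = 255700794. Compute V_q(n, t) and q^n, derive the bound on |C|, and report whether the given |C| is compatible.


V_q(n, t) = 3361, q^n = 678223072849, Hamming bound = 201792047, |C| = 255700794 > bound (violated).

Step 1: Compute V_q(n, t) = Σ_{j=0}^2 C(n, j) (q−1)^j.
  j = 0: C(14,0)·(6)^0 = 1·1 = 1.
  j = 1: C(14,1)·(6)^1 = 14·6 = 84.
  j = 2: C(14,2)·(6)^2 = 91·36 = 3276.
  V_q(n, t) = 1 + 84 + 3276 = 3361.
Step 2: q^n = 7^14 = 678223072849.
Step 3: Hamming bound ⌊q^n / V_q(n,t)⌋ = ⌊678223072849/3361⌋ = 201792047.
Step 4: Compare |C| = 255700794 to 201792047: violated.
The claimed |C| lies above the Hamming bound, so no 7-ary code of length 14 with d ≥ 5 can have 255700794 codewords.


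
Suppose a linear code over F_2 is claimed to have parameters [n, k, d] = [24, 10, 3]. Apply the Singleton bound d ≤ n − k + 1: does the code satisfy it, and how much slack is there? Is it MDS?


Singleton RHS = n − k + 1 = 15, slack = 12, bound satisfied, not MDS.

Singleton bound: d ≤ n − k + 1.
Here n = 24, k = 10, so n − k + 1 = 15.
Given d = 3, check d ≤ 15: YES.
Slack = (n − k + 1) − d = 12.
The code is NOT MDS (slack = 12 > 0).
Description: the claimed parameters are [24, 10, 3]_2; such a code would be non-MDS.


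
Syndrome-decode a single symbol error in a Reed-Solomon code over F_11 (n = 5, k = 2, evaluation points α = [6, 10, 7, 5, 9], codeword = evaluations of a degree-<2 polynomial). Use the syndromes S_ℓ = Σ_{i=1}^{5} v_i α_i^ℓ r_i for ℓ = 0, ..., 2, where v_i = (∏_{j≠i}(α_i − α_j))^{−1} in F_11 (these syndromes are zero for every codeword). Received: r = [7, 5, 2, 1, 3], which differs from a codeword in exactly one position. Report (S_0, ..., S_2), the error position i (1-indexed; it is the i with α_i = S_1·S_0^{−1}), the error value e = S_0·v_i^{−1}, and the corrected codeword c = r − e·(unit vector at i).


S = (8, 3, 8), error at position 2, error magnitude e = 7, c = [7, 9, 2, 1, 3].

Step 1: column multipliers v_i = (∏_{j≠i}(α_i − α_j))^{−1} mod 11.
  i = 1 (α = 6): (6−10)(6−7)(6−5)(6−9) = (−4)·(−1)·1·(−3) = −12 ≡ 10, so v_1 = 10^{−1} = 10 (mod 11).
  i = 2 (α = 10): (10−6)(10−7)(10−5)(10−9) = 4·3·5·1 = 60 ≡ 5, so v_2 = 5^{−1} = 9 (mod 11).
  i = 3 (α = 7): (7−6)(7−10)(7−5)(7−9) = 1·(−3)·2·(−2) = 12 ≡ 1, so v_3 = 1^{−1} = 1 (mod 11).
  i = 4 (α = 5): (5−6)(5−10)(5−7)(5−9) = (−1)·(−5)·(−2)·(−4) = 40 ≡ 7, so v_4 = 7^{−1} = 8 (mod 11).
  i = 5 (α = 9): (9−6)(9−10)(9−7)(9−5) = 3·(−1)·2·4 = −24 ≡ 9, so v_5 = 9^{−1} = 5 (mod 11).
  v = [10, 9, 1, 8, 5].
Step 2: syndromes of r = [7, 5, 2, 1, 3] (all sums mod 11).
  S_0 = Σ v_i r_i = 10·7 + 9·5 + 1·2 + 8·1 + 5·3 = 140 ≡ 8.
  S_1 = Σ v_i α_i r_i = 10·6·7 + 9·10·5 + 1·7·2 + 8·5·1 + 5·9·3 = 1059 ≡ 3.
  α_i^2 mod 11 = [3, 1, 5, 3, 4].
  S_2 = Σ v_i α_i^2 r_i = 10·3·7 + 9·1·5 + 1·5·2 + 8·3·1 + 5·4·3 = 349 ≡ 8.
  S = (8, 3, 8) ≠ 0, so r is not a codeword (an error is present).
Step 3: locate the error. For a single error e at position i, S_ℓ = v_i·e·α_i^ℓ, so α_err = S_1/S_0.
  S_0^{−1} = 8^{−1} = 7 (mod 11), so α_err = 3·7 = 21 ≡ 10 = α_2. Error position i = 2.
  Consistency check: S_2/S_1 = 8·4 = 32 ≡ 10 = α_err ✓ (single-error assumption holds).
Step 4: error magnitude e = S_0/v_2 = S_0·∏_{j≠2}(α_2 − α_j) = 8·5 = 40 ≡ 7 (mod 11).
Step 5: correct position 2: c_2 = r_2 − e = 5 − 7 ≡ 9 (mod 11). Hence c = [7, 9, 2, 1, 3].
  Check: interpolating c through the α_i gives m(x) = 4 + 6·x (degree < 2) with m(α_i) = c_i for every i, so c is indeed a codeword.


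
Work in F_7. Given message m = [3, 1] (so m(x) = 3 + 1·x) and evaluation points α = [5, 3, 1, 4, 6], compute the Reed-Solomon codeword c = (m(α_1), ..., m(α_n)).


c = [1, 6, 4, 0, 2]

Message polynomial: m(x) = 3 + 1·x (mod 7).
For each evaluation point α_i, compute m(α_i) mod 7:
  α_1 = 5: Horner steps 1 → 1, so m(5) = 1.
  α_2 = 3: Horner steps 1 → 6, so m(3) = 6.
  α_3 = 1: Horner steps 1 → 4, so m(1) = 4.
  α_4 = 4: Horner steps 1 → 0, so m(4) = 0.
  α_5 = 6: Horner steps 1 → 2, so m(6) = 2.
Codeword c = [1, 6, 4, 0, 2] ∈ F_7^5.


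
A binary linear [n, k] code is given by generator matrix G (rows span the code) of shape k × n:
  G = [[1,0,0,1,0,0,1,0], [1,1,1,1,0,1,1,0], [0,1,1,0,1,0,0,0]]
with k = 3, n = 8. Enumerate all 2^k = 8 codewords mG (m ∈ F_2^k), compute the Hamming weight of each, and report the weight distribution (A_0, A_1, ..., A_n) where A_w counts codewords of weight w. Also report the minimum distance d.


Weight distribution: A_0 = 1, A_2 = 1, A_3 = 3, A_5 = 1, A_6 = 2. Minimum distance d = 2.

Enumerate all 2^3 = 8 messages m ∈ F_2^3.
For each, compute codeword c = mG in F_2^8, then tally its weight.
  m = 000 → c = 00000000, weight = 0.
  m = 100 → c = 10010010, weight = 3.
  m = 010 → c = 11110110, weight = 6.
  m = 110 → c = 01100100, weight = 3.
  m = 001 → c = 01101000, weight = 3.
  m = 101 → c = 11111010, weight = 6.
  m = 011 → c = 10011110, weight = 5.
  m = 111 → c = 00001100, weight = 2.
Tally weights:
  weight 0: 1 codewords.
  weight 2: 1 codewords.
  weight 3: 3 codewords.
  weight 5: 1 codewords.
  weight 6: 2 codewords.
Minimum distance d = smallest w > 0 with A_w > 0 = 2.
Sanity: Σ A_w = 8 = 2^3 = 8 ✓.


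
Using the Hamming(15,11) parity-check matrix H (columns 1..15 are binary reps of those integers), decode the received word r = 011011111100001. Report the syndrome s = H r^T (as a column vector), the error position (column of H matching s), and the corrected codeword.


s = (0, 0, 0, 1)^T, error position = 1, corrected codeword c = 111011111100001

Compute s = H r^T mod 2 one row at a time:
  s_1 = 1 + 1 + 1 + 0 + 0 + 0 + 0 + 1 = 4 ≡ 0 (mod 2).
  s_2 = 0 + 1 + 1 + 1 + 0 + 0 + 0 + 1 = 4 ≡ 0 (mod 2).
  s_3 = 1 + 1 + 1 + 1 + 1 + 0 + 0 + 1 = 6 ≡ 0 (mod 2).
  s_4 = 0 + 1 + 1 + 1 + 1 + 0 + 0 + 1 = 5 ≡ 1 (mod 2).
s = (0, 0, 0, 1)^T — this equals column 1 of H (binary 0001), so error is at position 1.
Correct: flip bit 1 of r = 011011111100001 to get c = 111011111100001.


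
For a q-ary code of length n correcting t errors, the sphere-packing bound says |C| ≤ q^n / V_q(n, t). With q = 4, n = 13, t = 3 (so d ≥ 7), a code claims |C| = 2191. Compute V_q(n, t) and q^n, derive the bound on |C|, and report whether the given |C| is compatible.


V_q(n, t) = 8464, q^n = 67108864, Hamming bound = 7928, |C| = 2191 ≤ bound (satisfied).

Step 1: Compute V_q(n, t) = Σ_{j=0}^3 C(n, j) (q−1)^j.
  j = 0: C(13,0)·(3)^0 = 1·1 = 1.
  j = 1: C(13,1)·(3)^1 = 13·3 = 39.
  j = 2: C(13,2)·(3)^2 = 78·9 = 702.
  j = 3: C(13,3)·(3)^3 = 286·27 = 7722.
  V_q(n, t) = 1 + 39 + 702 + 7722 = 8464.
Step 2: q^n = 4^13 = 67108864.
Step 3: Hamming bound ⌊q^n / V_q(n,t)⌋ = ⌊67108864/8464⌋ = 7928.
Step 4: Compare |C| = 2191 to 7928: satisfied.
The claimed |C| lies below the Hamming bound.


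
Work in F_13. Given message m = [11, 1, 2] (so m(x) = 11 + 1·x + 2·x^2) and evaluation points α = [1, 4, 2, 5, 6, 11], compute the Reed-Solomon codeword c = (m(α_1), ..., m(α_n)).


c = [1, 8, 8, 1, 11, 4]

Message polynomial: m(x) = 11 + 1·x + 2·x^2 (mod 13).
For each evaluation point α_i, compute m(α_i) mod 13:
  α_1 = 1: Horner steps 2 → 3 → 1, so m(1) = 1.
  α_2 = 4: Horner steps 2 → 9 → 8, so m(4) = 8.
  α_3 = 2: Horner steps 2 → 5 → 8, so m(2) = 8.
  α_4 = 5: Horner steps 2 → 11 → 1, so m(5) = 1.
  α_5 = 6: Horner steps 2 → 0 → 11, so m(6) = 11.
  α_6 = 11: Horner steps 2 → 10 → 4, so m(11) = 4.
Codeword c = [1, 8, 8, 1, 11, 4] ∈ F_13^6.
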